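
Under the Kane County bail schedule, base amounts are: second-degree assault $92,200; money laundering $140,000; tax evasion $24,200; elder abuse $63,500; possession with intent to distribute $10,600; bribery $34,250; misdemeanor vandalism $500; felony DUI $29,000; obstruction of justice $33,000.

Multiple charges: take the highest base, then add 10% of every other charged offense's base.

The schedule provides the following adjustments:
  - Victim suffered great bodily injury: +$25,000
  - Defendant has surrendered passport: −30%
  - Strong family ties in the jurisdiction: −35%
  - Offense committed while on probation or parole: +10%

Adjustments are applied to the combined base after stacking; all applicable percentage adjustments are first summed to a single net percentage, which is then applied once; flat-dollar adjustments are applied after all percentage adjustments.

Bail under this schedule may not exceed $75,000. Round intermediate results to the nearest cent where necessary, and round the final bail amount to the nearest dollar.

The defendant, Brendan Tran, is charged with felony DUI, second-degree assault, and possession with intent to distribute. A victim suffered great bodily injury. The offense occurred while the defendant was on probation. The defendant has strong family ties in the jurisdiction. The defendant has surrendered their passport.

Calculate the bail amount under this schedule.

$68,272

Base amounts from the schedule: felony DUI $29,000; second-degree assault $92,200; possession with intent to distribute $10,600.
Stacking rule: highest base plus 10% of each additional charge. Highest is second-degree assault at $92,200. Additional: $29,000 × 10% = $2,900; $10,600 × 10% = $1,060. Combined base = $92,200 + $3,960 = $96,160.
Net percentage adjustment: −30% −35% +10% = −55%. $96,160 × 0.45 = $43,272.
Victim suffered great bodily injury (+$25,000 flat): $43,272 + $25,000 = $68,272.
$68,272 is within the $75,000 maximum.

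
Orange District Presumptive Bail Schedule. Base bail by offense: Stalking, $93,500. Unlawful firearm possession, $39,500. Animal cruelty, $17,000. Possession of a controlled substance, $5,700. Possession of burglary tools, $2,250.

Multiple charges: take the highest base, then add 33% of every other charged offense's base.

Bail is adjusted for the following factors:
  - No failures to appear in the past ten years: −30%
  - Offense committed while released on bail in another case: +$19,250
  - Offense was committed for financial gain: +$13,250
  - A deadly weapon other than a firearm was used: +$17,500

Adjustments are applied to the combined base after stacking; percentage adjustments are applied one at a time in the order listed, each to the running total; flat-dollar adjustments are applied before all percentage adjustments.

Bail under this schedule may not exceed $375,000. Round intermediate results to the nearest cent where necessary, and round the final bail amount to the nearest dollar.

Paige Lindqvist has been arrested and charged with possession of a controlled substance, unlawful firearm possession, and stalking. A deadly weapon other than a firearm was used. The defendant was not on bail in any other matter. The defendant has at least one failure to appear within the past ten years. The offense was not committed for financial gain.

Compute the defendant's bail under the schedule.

$125,916

Base amounts from the schedule: possession of a controlled substance $5,700; unlawful firearm possession $39,500; stalking $93,500.
Stacking rule: highest base plus 33% of each additional charge. Highest is stalking at $93,500. Additional: $5,700 × 33% = $1,881; $39,500 × 33% = $13,035. Combined base = $93,500 + $14,916 = $108,416.
A deadly weapon other than a firearm was used (+$17,500 flat): $108,416 + $17,500 = $125,916.
$125,916 is within the $375,000 maximum.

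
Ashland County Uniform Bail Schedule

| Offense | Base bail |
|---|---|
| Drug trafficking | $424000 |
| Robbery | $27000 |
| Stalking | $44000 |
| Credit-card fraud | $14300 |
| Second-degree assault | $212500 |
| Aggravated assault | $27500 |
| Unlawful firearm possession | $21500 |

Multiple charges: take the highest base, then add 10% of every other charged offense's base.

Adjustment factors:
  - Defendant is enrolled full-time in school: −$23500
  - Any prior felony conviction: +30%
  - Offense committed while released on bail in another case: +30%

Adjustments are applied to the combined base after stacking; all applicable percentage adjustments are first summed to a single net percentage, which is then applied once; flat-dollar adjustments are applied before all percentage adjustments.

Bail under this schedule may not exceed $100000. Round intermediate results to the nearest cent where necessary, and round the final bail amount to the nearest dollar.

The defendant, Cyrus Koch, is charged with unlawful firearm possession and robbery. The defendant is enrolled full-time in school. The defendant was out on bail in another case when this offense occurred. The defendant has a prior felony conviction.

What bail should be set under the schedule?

$9040

Base amounts from the schedule: unlawful firearm possession $21500; robbery $27000.
Stacking rule: highest base plus 10% of each additional charge. Highest is robbery at $27000. Additional: $21500 × 10% = $2150. Combined base = $27000 + $2150 = $29150.
Defendant is enrolled full-time in school (−$23500 flat): $29150 − $23500 = $5650.
Net percentage adjustment: +30% +30% = +60%. $5650 × 1.6 = $9040.
$9040 is within the $100000 maximum.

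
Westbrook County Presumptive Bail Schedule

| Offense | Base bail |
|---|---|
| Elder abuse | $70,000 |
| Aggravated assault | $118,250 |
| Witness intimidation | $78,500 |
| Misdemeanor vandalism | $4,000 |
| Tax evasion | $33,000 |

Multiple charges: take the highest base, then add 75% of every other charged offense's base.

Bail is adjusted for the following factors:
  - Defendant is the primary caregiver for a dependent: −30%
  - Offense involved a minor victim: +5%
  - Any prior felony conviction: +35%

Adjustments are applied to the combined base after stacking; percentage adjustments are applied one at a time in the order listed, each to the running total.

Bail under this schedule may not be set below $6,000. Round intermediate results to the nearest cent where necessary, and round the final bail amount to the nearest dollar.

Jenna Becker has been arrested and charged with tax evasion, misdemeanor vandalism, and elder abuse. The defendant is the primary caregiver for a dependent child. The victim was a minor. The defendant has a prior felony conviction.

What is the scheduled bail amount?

Base amounts from the schedule: tax evasion $33,000; misdemeanor vandalism $4,000; elder abuse $70,000.
Stacking rule: highest base plus 75% of each additional charge. Highest is elder abuse at $70,000. Additional: $33,000 × 75% = $24,750; $4,000 × 75% = $3,000. Combined base = $70,000 + $27,750 = $97,750.
Defendant is the primary caregiver for a dependent (−30%): $97,750 × 0.7 = $68,425.
Offense involved a minor victim (+5%): $68,425 × 1.05 = $71,846.25.
Any prior felony conviction (+35%): $71,846.25 × 1.35 = $96,992.44.
$96,992.44 is at or above the $6,000 minimum.
Rounded to the nearest dollar: $96,992.

$96,992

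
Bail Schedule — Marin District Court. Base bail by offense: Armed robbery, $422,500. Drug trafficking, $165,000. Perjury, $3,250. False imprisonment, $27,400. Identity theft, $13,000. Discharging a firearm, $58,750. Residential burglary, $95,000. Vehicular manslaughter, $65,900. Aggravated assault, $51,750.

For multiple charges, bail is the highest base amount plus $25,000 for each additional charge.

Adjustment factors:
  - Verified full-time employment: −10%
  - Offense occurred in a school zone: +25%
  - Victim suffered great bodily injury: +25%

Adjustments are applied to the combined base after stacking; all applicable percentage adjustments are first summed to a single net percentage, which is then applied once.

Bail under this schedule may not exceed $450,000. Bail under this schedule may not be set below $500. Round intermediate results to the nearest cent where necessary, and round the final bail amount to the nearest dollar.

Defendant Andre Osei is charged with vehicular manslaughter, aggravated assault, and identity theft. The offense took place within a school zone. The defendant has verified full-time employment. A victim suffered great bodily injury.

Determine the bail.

Base amounts from the schedule: vehicular manslaughter $65,900; aggravated assault $51,750; identity theft $13,000.
Stacking rule: highest base plus $25,000 per additional charge. Highest is vehicular manslaughter at $65,900; 2 additional charges → +$50,000. Combined base = $115,900.
Net percentage adjustment: −10% +25% +25% = +40%. $115,900 × 1.4 = $162,260.
$162,260 is within the $450,000 maximum.
$162,260 is at or above the $500 minimum.

$162,260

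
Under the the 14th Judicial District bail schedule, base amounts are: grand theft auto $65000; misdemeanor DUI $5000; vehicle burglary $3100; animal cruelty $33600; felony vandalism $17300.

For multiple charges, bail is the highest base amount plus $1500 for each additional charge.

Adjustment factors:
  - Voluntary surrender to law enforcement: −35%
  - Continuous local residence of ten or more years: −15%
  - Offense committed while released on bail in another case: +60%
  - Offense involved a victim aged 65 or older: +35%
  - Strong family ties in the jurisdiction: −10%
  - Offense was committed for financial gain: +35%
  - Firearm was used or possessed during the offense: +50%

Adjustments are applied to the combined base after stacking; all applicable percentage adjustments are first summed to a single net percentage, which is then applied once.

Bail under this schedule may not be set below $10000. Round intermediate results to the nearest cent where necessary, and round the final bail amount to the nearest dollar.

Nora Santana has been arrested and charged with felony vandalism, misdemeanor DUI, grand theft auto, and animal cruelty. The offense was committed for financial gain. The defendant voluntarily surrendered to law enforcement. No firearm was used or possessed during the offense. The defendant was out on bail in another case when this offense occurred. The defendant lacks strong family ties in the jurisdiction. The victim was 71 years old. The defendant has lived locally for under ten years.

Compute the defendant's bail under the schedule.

$135525

Base amounts from the schedule: felony vandalism $17300; misdemeanor DUI $5000; grand theft auto $65000; animal cruelty $33600.
Stacking rule: highest base plus $1500 per additional charge. Highest is grand theft auto at $65000; 3 additional charges → +$4500. Combined base = $69500.
Net percentage adjustment: −35% +60% +35% +35% = +95%. $69500 × 1.95 = $135525.
$135525 is at or above the $10000 minimum.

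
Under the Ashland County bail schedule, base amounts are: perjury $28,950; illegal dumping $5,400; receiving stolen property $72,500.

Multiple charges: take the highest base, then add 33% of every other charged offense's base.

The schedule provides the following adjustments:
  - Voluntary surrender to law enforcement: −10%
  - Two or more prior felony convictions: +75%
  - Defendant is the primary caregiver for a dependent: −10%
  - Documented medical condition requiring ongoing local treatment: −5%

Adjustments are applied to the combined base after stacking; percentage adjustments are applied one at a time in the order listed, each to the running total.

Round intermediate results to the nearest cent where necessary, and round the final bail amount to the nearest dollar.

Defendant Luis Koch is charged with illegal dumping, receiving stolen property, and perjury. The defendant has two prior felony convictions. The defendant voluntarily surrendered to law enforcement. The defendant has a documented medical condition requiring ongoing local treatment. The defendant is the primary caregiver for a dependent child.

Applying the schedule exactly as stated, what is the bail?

$112,895

Base amounts from the schedule: illegal dumping $5,400; receiving stolen property $72,500; perjury $28,950.
Stacking rule: highest base plus 33% of each additional charge. Highest is receiving stolen property at $72,500. Additional: $5,400 × 33% = $1,782; $28,950 × 33% = $9,553.50. Combined base = $72,500 + $11,335.50 = $83,835.50.
Voluntary surrender to law enforcement (−10%): $83,835.50 × 0.9 = $75,451.95.
Two or more prior felony convictions (+75%): $75,451.95 × 1.75 = $132,040.91.
Defendant is the primary caregiver for a dependent (−10%): $132,040.91 × 0.9 = $118,836.82.
Documented medical condition requiring ongoing local treatment (−5%): $118,836.82 × 0.95 = $112,894.98.
Rounded to the nearest dollar: $112,895.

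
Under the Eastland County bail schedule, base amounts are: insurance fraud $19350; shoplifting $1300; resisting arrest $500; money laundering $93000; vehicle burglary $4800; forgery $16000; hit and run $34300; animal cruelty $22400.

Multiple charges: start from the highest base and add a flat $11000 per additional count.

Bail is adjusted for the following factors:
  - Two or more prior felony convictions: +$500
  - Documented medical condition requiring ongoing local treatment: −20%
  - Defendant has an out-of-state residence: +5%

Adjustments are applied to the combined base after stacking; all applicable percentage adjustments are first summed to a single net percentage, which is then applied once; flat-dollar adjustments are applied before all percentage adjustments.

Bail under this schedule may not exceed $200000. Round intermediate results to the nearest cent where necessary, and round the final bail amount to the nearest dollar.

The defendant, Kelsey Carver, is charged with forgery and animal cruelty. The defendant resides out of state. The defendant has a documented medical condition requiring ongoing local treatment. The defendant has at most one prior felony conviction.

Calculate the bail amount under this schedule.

Base amounts from the schedule: forgery $16000; animal cruelty $22400.
Stacking rule: highest base plus $11000 per additional charge. Highest is animal cruelty at $22400; 1 additional charge → +$11000. Combined base = $33400.
Net percentage adjustment: −20% +5% = −15%. $33400 × 0.85 = $28390.
$28390 is within the $200000 maximum.

$28390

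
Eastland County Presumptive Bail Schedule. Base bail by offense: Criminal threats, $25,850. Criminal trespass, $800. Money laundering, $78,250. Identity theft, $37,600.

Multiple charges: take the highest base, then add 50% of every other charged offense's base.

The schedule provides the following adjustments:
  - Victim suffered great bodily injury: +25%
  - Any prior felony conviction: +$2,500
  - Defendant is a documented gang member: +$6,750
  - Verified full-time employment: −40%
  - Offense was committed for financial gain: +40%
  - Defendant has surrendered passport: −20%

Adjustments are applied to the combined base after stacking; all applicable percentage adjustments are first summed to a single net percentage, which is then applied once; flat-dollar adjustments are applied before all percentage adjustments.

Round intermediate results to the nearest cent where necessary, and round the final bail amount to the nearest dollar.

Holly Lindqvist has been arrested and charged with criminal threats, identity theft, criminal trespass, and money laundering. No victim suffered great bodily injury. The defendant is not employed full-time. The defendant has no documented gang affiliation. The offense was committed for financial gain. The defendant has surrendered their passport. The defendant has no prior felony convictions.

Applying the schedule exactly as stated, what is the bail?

Base amounts from the schedule: criminal threats $25,850; identity theft $37,600; criminal trespass $800; money laundering $78,250.
Stacking rule: highest base plus 50% of each additional charge. Highest is money laundering at $78,250. Additional: $25,850 × 50% = $12,925; $37,600 × 50% = $18,800; $800 × 50% = $400. Combined base = $78,250 + $32,125 = $110,375.
Net percentage adjustment: +40% −20% = +20%. $110,375 × 1.2 = $132,450.

$132,450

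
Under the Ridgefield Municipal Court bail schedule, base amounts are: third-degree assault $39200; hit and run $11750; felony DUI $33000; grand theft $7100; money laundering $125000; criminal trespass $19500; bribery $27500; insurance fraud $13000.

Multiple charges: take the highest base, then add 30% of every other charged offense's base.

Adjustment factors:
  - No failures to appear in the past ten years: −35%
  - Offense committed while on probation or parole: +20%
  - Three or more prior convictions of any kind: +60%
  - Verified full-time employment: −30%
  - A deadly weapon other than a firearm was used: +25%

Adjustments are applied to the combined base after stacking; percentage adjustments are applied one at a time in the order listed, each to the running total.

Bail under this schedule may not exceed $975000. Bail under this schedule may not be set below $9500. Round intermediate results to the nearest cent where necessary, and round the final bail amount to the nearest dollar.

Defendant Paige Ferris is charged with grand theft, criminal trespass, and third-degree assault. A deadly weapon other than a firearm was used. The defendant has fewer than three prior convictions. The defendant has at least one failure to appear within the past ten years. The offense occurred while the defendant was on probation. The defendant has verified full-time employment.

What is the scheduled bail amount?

Base amounts from the schedule: grand theft $7100; criminal trespass $19500; third-degree assault $39200.
Stacking rule: highest base plus 30% of each additional charge. Highest is third-degree assault at $39200. Additional: $7100 × 30% = $2130; $19500 × 30% = $5850. Combined base = $39200 + $7980 = $47180.
Offense committed while on probation or parole (+20%): $47180 × 1.2 = $56616.
Verified full-time employment (−30%): $56616 × 0.7 = $39631.20.
A deadly weapon other than a firearm was used (+25%): $39631.20 × 1.25 = $49539.
$49539 is within the $975000 maximum.
$49539 is at or above the $9500 minimum.

$49539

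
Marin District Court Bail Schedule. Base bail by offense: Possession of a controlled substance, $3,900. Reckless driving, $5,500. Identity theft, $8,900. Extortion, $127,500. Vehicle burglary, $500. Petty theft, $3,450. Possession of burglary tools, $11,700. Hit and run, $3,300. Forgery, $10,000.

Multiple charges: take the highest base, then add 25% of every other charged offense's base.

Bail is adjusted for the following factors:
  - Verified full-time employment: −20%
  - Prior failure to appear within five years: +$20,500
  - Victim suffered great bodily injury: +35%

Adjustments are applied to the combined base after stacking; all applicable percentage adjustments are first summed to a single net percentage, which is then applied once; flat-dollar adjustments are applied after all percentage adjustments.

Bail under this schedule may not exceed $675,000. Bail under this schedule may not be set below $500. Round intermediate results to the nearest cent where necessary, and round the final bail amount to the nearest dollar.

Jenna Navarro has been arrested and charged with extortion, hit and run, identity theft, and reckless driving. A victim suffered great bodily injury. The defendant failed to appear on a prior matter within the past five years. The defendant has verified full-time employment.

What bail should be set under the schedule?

$172,214

Base amounts from the schedule: extortion $127,500; hit and run $3,300; identity theft $8,900; reckless driving $5,500.
Stacking rule: highest base plus 25% of each additional charge. Highest is extortion at $127,500. Additional: $3,300 × 25% = $825; $8,900 × 25% = $2,225; $5,500 × 25% = $1,375. Combined base = $127,500 + $4,425 = $131,925.
Net percentage adjustment: −20% +35% = +15%. $131,925 × 1.15 = $151,713.75.
Prior failure to appear within five years (+$20,500 flat): $151,713.75 + $20,500 = $172,213.75.
$172,213.75 is within the $675,000 maximum.
$172,213.75 is at or above the $500 minimum.
Rounded to the nearest dollar: $172,214.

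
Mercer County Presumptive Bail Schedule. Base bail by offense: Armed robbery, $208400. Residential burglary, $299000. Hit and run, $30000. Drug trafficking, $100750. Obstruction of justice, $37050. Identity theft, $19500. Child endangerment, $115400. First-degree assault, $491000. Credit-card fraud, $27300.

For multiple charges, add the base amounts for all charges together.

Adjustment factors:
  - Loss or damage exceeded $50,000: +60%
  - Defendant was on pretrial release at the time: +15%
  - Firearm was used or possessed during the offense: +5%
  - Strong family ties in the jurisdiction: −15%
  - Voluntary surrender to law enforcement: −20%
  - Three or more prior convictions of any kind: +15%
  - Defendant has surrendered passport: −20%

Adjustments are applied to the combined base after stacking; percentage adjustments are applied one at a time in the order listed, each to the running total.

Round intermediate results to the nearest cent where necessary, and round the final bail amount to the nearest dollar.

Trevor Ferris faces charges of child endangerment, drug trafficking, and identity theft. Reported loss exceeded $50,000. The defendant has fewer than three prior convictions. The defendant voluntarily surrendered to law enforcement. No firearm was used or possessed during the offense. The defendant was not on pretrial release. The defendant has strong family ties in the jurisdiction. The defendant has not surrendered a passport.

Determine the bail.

Base amounts from the schedule: child endangerment $115400; drug trafficking $100750; identity theft $19500.
Stacking rule: sum of all bases. $115400 + $100750 + $19500 = $235650.
Loss or damage exceeded $50,000 (+60%): $235650 × 1.6 = $377040.
Strong family ties in the jurisdiction (−15%): $377040 × 0.85 = $320484.
Voluntary surrender to law enforcement (−20%): $320484 × 0.8 = $256387.20.
Rounded to the nearest dollar: $256387.

$256387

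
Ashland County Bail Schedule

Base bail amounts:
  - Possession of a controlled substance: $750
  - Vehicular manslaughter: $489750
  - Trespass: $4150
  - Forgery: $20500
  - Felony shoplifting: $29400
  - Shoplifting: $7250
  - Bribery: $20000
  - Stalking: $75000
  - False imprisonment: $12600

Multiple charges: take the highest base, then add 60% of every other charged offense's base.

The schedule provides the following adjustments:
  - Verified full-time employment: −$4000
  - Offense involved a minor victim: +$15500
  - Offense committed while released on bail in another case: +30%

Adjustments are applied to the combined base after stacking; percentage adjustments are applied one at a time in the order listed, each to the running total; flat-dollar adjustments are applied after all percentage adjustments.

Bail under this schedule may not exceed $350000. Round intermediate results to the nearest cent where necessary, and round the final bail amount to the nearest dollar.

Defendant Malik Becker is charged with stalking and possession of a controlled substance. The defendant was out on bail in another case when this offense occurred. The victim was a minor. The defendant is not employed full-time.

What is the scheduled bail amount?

$113585

Base amounts from the schedule: stalking $75000; possession of a controlled substance $750.
Stacking rule: highest base plus 60% of each additional charge. Highest is stalking at $75000. Additional: $750 × 60% = $450. Combined base = $75000 + $450 = $75450.
Offense committed while released on bail in another case (+30%): $75450 × 1.3 = $98085.
Offense involved a minor victim (+$15500 flat): $98085 + $15500 = $113585.
$113585 is within the $350000 maximum.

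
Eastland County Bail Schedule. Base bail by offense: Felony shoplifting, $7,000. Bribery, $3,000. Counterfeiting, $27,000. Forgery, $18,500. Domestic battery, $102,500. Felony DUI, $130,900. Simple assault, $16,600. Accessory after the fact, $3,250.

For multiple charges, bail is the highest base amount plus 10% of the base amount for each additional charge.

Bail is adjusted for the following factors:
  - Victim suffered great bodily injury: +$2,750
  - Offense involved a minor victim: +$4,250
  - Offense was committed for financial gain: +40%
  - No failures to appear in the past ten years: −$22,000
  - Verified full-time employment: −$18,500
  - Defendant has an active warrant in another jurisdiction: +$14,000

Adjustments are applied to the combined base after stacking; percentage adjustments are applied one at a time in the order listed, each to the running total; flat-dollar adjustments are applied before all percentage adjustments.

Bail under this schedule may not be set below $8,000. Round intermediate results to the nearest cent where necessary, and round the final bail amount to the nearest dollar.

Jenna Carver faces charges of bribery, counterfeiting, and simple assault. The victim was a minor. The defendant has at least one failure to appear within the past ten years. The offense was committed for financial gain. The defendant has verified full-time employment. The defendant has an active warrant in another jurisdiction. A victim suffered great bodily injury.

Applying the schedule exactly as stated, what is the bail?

Base amounts from the schedule: bribery $3,000; counterfeiting $27,000; simple assault $16,600.
Stacking rule: highest base plus 10% of each additional charge. Highest is counterfeiting at $27,000. Additional: $3,000 × 10% = $300; $16,600 × 10% = $1,660. Combined base = $27,000 + $1,960 = $28,960.
Victim suffered great bodily injury (+$2,750 flat): $28,960 + $2,750 = $31,710.
Offense involved a minor victim (+$4,250 flat): $31,710 + $4,250 = $35,960.
Verified full-time employment (−$18,500 flat): $35,960 − $18,500 = $17,460.
Defendant has an active warrant in another jurisdiction (+$14,000 flat): $17,460 + $14,000 = $31,460.
Offense was committed for financial gain (+40%): $31,460 × 1.4 = $44,044.
$44,044 is at or above the $8,000 minimum.

$44,044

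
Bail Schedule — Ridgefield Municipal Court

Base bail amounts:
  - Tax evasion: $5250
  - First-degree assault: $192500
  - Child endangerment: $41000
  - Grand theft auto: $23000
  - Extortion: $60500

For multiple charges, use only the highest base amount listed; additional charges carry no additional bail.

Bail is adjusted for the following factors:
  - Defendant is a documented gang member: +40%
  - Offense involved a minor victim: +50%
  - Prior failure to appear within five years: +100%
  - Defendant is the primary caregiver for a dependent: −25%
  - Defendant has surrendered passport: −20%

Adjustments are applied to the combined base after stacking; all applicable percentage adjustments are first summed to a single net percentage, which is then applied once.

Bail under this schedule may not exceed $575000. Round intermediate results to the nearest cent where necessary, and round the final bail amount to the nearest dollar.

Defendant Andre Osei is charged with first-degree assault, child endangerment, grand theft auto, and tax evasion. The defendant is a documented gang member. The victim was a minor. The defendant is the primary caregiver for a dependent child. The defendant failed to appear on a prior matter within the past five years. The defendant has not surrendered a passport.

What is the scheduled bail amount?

$510125

Base amounts from the schedule: first-degree assault $192500; child endangerment $41000; grand theft auto $23000; tax evasion $5250.
Stacking rule: use the highest base only. Highest is first-degree assault at $192500. Combined base = $192500.
Net percentage adjustment: +40% +50% +100% −25% = +165%. $192500 × 2.65 = $510125.
$510125 is within the $575000 maximum.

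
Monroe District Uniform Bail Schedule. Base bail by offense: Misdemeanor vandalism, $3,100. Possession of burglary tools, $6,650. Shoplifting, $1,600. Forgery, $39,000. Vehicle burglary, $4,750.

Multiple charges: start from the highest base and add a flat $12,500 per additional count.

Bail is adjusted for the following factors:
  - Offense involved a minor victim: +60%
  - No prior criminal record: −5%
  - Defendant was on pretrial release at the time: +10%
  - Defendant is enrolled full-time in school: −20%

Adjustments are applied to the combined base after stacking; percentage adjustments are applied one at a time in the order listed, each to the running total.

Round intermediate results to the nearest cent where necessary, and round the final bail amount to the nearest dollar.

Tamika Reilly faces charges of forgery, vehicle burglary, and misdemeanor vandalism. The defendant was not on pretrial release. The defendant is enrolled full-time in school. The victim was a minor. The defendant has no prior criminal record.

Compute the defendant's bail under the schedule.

Base amounts from the schedule: forgery $39,000; vehicle burglary $4,750; misdemeanor vandalism $3,100.
Stacking rule: highest base plus $12,500 per additional charge. Highest is forgery at $39,000; 2 additional charges → +$25,000. Combined base = $64,000.
Offense involved a minor victim (+60%): $64,000 × 1.6 = $102,400.
No prior criminal record (−5%): $102,400 × 0.95 = $97,280.
Defendant is enrolled full-time in school (−20%): $97,280 × 0.8 = $77,824.

$77,824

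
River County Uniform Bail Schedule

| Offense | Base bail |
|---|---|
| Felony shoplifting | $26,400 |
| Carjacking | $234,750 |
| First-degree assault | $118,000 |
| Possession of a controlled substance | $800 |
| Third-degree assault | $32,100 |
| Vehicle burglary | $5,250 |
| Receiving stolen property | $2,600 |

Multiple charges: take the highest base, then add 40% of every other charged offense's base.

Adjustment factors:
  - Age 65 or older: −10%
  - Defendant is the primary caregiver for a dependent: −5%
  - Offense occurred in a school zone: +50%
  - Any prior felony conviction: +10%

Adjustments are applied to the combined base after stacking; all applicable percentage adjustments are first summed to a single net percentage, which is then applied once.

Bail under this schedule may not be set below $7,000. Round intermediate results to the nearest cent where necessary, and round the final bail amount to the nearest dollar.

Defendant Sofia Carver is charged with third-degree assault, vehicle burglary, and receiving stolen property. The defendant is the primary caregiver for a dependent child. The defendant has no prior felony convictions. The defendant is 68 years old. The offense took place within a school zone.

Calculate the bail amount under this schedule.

$47,574

Base amounts from the schedule: third-degree assault $32,100; vehicle burglary $5,250; receiving stolen property $2,600.
Stacking rule: highest base plus 40% of each additional charge. Highest is third-degree assault at $32,100. Additional: $5,250 × 40% = $2,100; $2,600 × 40% = $1,040. Combined base = $32,100 + $3,140 = $35,240.
Net percentage adjustment: −10% −5% +50% = +35%. $35,240 × 1.35 = $47,574.
$47,574 is at or above the $7,000 minimum.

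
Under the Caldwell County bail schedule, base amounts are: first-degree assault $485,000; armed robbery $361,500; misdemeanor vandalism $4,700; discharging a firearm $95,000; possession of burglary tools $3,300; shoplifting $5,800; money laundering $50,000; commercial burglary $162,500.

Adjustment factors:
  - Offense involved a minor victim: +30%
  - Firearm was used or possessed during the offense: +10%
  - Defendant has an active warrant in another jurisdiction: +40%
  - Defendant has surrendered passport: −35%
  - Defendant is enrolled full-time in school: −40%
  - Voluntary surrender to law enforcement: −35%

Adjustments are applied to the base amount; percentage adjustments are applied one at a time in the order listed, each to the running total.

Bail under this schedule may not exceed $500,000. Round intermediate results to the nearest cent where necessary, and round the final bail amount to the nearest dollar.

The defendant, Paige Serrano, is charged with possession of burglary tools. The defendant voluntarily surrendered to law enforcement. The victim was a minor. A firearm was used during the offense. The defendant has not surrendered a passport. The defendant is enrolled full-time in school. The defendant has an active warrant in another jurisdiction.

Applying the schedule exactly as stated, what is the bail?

Base amounts from the schedule: possession of burglary tools $3,300.
Single charge. Combined base = $3,300.
Offense involved a minor victim (+30%): $3,300 × 1.3 = $4,290.
Firearm was used or possessed during the offense (+10%): $4,290 × 1.1 = $4,719.
Defendant has an active warrant in another jurisdiction (+40%): $4,719 × 1.4 = $6,606.60.
Defendant is enrolled full-time in school (−40%): $6,606.60 × 0.6 = $3,963.96.
Voluntary surrender to law enforcement (−35%): $3,963.96 × 0.65 = $2,576.57.
$2,576.57 is within the $500,000 maximum.
Rounded to the nearest dollar: $2,577.

$2,577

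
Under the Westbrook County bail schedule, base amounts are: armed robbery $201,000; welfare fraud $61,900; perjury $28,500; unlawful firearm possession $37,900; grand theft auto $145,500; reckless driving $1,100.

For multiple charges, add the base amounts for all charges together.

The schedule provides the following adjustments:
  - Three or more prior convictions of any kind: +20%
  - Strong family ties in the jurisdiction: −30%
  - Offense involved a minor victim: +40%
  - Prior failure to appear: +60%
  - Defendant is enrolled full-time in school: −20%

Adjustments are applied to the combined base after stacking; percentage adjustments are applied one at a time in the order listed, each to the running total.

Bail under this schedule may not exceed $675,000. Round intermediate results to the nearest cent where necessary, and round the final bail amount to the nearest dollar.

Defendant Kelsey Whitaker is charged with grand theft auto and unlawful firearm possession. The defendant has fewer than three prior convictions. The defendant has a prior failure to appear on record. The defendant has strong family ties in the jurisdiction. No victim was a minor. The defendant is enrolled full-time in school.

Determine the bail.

Base amounts from the schedule: grand theft auto $145,500; unlawful firearm possession $37,900.
Stacking rule: sum of all bases. $145,500 + $37,900 = $183,400.
Strong family ties in the jurisdiction (−30%): $183,400 × 0.7 = $128,380.
Prior failure to appear (+60%): $128,380 × 1.6 = $205,408.
Defendant is enrolled full-time in school (−20%): $205,408 × 0.8 = $164,326.40.
$164,326.40 is within the $675,000 maximum.
Rounded to the nearest dollar: $164,326.

$164,326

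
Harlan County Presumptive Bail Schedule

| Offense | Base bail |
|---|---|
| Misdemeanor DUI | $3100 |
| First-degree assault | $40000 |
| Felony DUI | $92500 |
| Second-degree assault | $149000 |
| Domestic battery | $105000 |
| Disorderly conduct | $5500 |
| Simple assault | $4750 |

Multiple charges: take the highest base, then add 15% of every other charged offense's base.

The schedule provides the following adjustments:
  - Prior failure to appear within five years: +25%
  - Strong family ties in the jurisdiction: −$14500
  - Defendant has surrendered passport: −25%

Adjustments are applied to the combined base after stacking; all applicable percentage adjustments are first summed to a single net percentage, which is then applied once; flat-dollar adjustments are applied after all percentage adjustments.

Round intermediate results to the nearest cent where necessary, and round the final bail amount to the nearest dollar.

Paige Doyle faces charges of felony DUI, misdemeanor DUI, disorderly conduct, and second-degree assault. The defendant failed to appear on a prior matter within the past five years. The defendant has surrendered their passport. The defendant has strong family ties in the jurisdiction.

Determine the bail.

Base amounts from the schedule: felony DUI $92500; misdemeanor DUI $3100; disorderly conduct $5500; second-degree assault $149000.
Stacking rule: highest base plus 15% of each additional charge. Highest is second-degree assault at $149000. Additional: $92500 × 15% = $13875; $3100 × 15% = $465; $5500 × 15% = $825. Combined base = $149000 + $15165 = $164165.
Net percentage adjustment: +25% −25% = +0%. $164165 × 1 = $164165.
Strong family ties in the jurisdiction (−$14500 flat): $164165 − $14500 = $149665.

$149665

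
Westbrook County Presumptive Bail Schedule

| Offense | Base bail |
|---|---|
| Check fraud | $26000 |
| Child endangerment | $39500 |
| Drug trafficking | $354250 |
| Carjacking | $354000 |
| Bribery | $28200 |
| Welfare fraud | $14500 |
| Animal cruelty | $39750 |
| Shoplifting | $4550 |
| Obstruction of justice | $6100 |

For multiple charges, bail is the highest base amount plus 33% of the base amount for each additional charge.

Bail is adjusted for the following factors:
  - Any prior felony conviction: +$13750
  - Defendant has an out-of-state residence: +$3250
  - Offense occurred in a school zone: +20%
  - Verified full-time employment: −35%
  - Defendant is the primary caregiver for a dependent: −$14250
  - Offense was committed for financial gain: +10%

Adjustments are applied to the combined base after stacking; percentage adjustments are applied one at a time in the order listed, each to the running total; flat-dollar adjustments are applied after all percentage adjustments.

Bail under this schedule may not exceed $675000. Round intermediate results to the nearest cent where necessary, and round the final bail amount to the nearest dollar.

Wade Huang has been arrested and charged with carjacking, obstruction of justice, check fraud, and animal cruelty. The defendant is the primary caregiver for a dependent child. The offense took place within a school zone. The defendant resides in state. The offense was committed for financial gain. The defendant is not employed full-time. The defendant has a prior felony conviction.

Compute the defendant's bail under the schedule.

$498078

Base amounts from the schedule: carjacking $354000; obstruction of justice $6100; check fraud $26000; animal cruelty $39750.
Stacking rule: highest base plus 33% of each additional charge. Highest is carjacking at $354000. Additional: $6100 × 33% = $2013; $26000 × 33% = $8580; $39750 × 33% = $13117.50. Combined base = $354000 + $23710.50 = $377710.50.
Offense occurred in a school zone (+20%): $377710.50 × 1.2 = $453252.60.
Offense was committed for financial gain (+10%): $453252.60 × 1.1 = $498577.86.
Any prior felony conviction (+$13750 flat): $498577.86 + $13750 = $512327.86.
Defendant is the primary caregiver for a dependent (−$14250 flat): $512327.86 − $14250 = $498077.86.
$498077.86 is within the $675000 maximum.
Rounded to the nearest dollar: $498078.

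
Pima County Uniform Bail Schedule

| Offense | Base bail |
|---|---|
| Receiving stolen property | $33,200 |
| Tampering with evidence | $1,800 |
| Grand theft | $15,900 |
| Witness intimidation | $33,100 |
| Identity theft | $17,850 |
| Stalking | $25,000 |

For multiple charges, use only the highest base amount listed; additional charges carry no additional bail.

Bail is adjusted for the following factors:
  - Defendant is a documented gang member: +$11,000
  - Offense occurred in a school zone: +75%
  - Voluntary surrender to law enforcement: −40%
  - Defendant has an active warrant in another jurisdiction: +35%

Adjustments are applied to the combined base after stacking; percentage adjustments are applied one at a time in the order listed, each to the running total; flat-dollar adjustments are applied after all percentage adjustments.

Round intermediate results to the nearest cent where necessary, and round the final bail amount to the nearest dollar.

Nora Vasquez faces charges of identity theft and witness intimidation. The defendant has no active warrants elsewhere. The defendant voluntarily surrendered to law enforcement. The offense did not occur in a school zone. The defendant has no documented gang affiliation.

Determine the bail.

Base amounts from the schedule: identity theft $17,850; witness intimidation $33,100.
Stacking rule: use the highest base only. Highest is witness intimidation at $33,100. Combined base = $33,100.
Voluntary surrender to law enforcement (−40%): $33,100 × 0.6 = $19,860.

$19,860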